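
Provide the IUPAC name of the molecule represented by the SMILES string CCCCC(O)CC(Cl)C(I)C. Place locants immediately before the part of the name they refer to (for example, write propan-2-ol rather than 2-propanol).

3-chloro-2-iodononan-5-ol

Counting along the main chain through the –OH group gives 9 carbons: the parent is nonane.
The principal characteristic group is an alcohol (–OH), named with the suffix -ol.
The numbering direction is chosen so that the substituent locant set {2,3} is lower than {7,8} at the first point of difference.
That gives the hydroxyl at C-5; a chloro group at C-3; an iodo group at C-2.
Substituent prefixes are cited in alphabetical order (multiplying prefixes like di-/tri- are ignored for ordering).
The name is 3-chloro-2-iodononan-5-ol.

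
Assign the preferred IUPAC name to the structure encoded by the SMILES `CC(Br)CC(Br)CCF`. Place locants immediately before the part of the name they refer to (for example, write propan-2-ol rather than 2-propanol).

3,5-dibromo-1-fluorohexane

The longest carbon chain is 6 atoms: the parent is hexane.
Choose the numbering such that the substituent locant set {1,3,5} is lower than {2,4,6} at the first point of difference.
With this numbering: bromo groups at C-3 and C-5; a fluoro group at C-1.
Substituent prefixes are cited in alphabetical order (multiplying prefixes like di-/tri- are ignored for ordering).
Putting it together: 3,5-dibromo-1-fluorohexane.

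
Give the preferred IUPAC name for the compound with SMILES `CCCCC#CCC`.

oct-3-yne

Counting along the main chain through the multiple bond gives 8 carbons: the parent is octane.
The chain contains a C≡C triple bond, so the unsaturation ending is -yne.
Number the chain so that numbering from this end puts the triple bond at C-3 rather than C-5.
With this numbering: the triple bond between C-3 and C-4.
The name is oct-3-yne.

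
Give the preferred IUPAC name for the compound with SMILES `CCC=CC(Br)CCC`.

Counting along the main chain through the multiple bond gives 8 carbons: the parent is octane.
The chain contains a C=C double bond, so the unsaturation ending is -ene.
The numbering direction is chosen so that numbering from this end puts the double bond at C-3 rather than C-5.
This places the double bond between C-3 and C-4; a bromo group at C-5.
Assembling the pieces gives 5-bromooct-3-ene.

5-bromooct-3-ene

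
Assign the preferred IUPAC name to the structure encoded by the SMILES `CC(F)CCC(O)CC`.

Counting along the main chain through the –OH group gives 7 carbons: the parent is heptane.
The highest-priority functional group is an alcohol (–OH), so the name ends in -ol.
Choose the numbering such that numbering from this end puts the hydroxyl group at C-3 rather than C-5.
That gives the hydroxyl at C-3; a fluoro group at C-6.
Assembling the pieces gives 6-fluoroheptan-3-ol.

6-fluoroheptan-3-ol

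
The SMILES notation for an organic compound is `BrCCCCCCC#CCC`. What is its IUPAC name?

10-bromodec-3-yne

The longest chain bearing the multiple bond is 10 carbons long (decane).
The chain contains a C≡C triple bond, so the unsaturation ending is -yne.
Number the chain so that numbering from this end puts the triple bond at C-3 rather than C-7.
With this numbering: the triple bond between C-3 and C-4; a bromo group at C-10.
Assembling the pieces gives 10-bromodec-3-yne.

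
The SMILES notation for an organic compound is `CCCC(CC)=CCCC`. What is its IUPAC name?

4-ethyloct-4-ene

The longest chain bearing the multiple bond is 8 carbons long (octane).
There is one C=C double bond, indicated by the ending -ene.
Number the chain so that the substituent locant set {4} is lower than {5} at the first point of difference.
That gives the double bond between C-4 and C-5; an ethyl group at C-4.
Putting it together: 4-ethyloct-4-ene.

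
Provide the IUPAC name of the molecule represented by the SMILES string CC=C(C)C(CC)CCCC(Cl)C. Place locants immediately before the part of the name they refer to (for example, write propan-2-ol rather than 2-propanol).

8-chloro-4-ethyl-3-methylnon-2-ene

The longest carbon chain that includes the multiple bond has 9 carbons, so the parent hydride is nonane.
A C=C double bond in the chain gives the infix -ene-.
Choose the numbering such that numbering from this end puts the double bond at C-2 rather than C-7.
This places the double bond between C-2 and C-3; a chloro group at C-8; an ethyl group at C-4; a methyl group at C-3.
Prefixes are listed alphabetically: chloro, ethyl, methyl.
Putting it together: 8-chloro-4-ethyl-3-methylnon-2-ene.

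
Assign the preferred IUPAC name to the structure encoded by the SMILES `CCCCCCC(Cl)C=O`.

The longest carbon chain that includes the –CHO group has 8 carbons, so the parent hydride is octane.
The principal characteristic group is an aldehyde (terminal –CHO), named with the suffix -al.
Choose the numbering such that the aldehyde carbon is C-1 by definition.
With this numbering: a chloro group at C-2.
The name is 2-chlorooctanal.

2-chlorooctanal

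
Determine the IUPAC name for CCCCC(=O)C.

hexan-2-one

The longest chain bearing the carbonyl is 6 carbons long (hexane).
A ketone (C=O on an internal carbon) is the principal characteristic group, giving the suffix -one.
Choose the numbering such that numbering from this end puts the carbonyl group at C-2 rather than C-5.
This places the carbonyl at C-2.
The name is hexan-2-one.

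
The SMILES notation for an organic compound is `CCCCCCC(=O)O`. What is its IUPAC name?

heptanoic acid

Counting along the main chain through the –COOH group gives 7 carbons: the parent is heptane.
The principal characteristic group is a carboxylic acid (terminal –COOH), named with the suffix -oic acid.
Number the chain so that the carboxylic acid carbon is C-1 by definition.
Assembling the pieces gives heptanoic acid.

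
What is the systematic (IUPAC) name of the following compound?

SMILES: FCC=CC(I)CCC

The longest carbon chain that includes the multiple bond has 7 carbons, so the parent hydride is heptane.
A C=C double bond in the chain gives the infix -ene-.
Number the chain so that numbering from this end puts the double bond at C-2 rather than C-5.
That gives the double bond between C-2 and C-3; a fluoro group at C-1; an iodo group at C-4.
Substituent prefixes are cited in alphabetical order (multiplying prefixes like di-/tri- are ignored for ordering).
Putting it together: 1-fluoro-4-iodohept-2-ene.

1-fluoro-4-iodohept-2-ene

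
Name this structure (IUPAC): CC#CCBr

Counting along the main chain through the multiple bond gives 4 carbons: the parent is butane.
The chain contains a C≡C triple bond, so the unsaturation ending is -yne.
The numbering direction is chosen so that the substituent locant set {1} is lower than {4} at the first point of difference.
This places the triple bond between C-2 and C-3; a bromo group at C-1.
Putting it together: 1-bromobut-2-yne.

1-bromobut-2-yne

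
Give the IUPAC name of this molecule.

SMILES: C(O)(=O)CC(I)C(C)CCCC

The longest chain bearing the –COOH group is 8 carbons long (octane).
A carboxylic acid (terminal –COOH) is the principal characteristic group, giving the suffix -oic acid.
The numbering direction is chosen so that the carboxylic acid carbon is C-1 by definition.
That gives an iodo group at C-3; a methyl group at C-4.
Prefixes are listed alphabetically: iodo, methyl.
The name is 3-iodo-4-methyloctanoic acid.

3-iodo-4-methyloctanoic acid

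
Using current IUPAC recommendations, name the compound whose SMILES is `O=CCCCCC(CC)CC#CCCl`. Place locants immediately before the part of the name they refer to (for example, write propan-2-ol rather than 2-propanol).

10-chloro-6-ethyldec-8-ynal

The longest chain bearing the –CHO group and the multiple bond is 10 carbons long (decane).
The highest-priority functional group is an aldehyde (terminal –CHO), so the name ends in -al.
The chain contains a C≡C triple bond, so the unsaturation ending is -yne.
Choose the numbering such that the aldehyde carbon is C-1 by definition.
With this numbering: the triple bond between C-8 and C-9; a chloro group at C-10; an ethyl group at C-6.
Substituent prefixes are cited in alphabetical order (multiplying prefixes like di-/tri- are ignored for ordering).
Assembling the pieces gives 10-chloro-6-ethyldec-8-ynal.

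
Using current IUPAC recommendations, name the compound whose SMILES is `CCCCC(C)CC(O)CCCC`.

Counting along the main chain through the –OH group gives 11 carbons: the parent is undecane.
An alcohol (–OH) is the principal characteristic group, giving the suffix -ol.
Number the chain so that numbering from this end puts the hydroxyl group at C-5 rather than C-7.
That gives the hydroxyl at C-5; a methyl group at C-7.
Putting it together: 7-methylundecan-5-ol.

7-methylundecan-5-ol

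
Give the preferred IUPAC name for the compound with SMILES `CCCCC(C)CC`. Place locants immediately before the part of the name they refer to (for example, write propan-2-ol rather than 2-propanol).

3-methylheptane

The longest carbon chain is 7 atoms: the parent is heptane.
Number the chain so that the substituent locant set {3} is lower than {5} at the first point of difference.
With this numbering: a methyl group at C-3.
The name is 3-methylheptane.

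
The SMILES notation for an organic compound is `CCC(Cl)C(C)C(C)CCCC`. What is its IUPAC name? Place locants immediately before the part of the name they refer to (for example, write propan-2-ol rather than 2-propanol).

The parent chain contains 9 carbons (nonane).
Choose the numbering such that the substituent locant set {3,4,5} is lower than {5,6,7} at the first point of difference.
This places a chloro group at C-3; methyl groups at C-4 and C-5.
Substituent prefixes are cited in alphabetical order (multiplying prefixes like di-/tri- are ignored for ordering).
The name is 3-chloro-4,5-dimethylnonane.

3-chloro-4,5-dimethylnonane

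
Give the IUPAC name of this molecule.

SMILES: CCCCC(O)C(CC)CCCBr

1-bromo-4-ethylnonan-5-ol

Counting along the main chain through the –OH group gives 9 carbons: the parent is nonane.
The principal characteristic group is an alcohol (–OH), named with the suffix -ol.
Number the chain so that the substituent locant set {1,4} is lower than {6,9} at the first point of difference.
This places the hydroxyl at C-5; a bromo group at C-1; an ethyl group at C-4.
Substituent prefixes are cited in alphabetical order (multiplying prefixes like di-/tri- are ignored for ordering).
Assembling the pieces gives 1-bromo-4-ethylnonan-5-ol.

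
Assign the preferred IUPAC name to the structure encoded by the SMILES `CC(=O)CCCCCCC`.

nonan-2-one

The longest carbon chain that includes the carbonyl has 9 carbons, so the parent hydride is nonane.
The highest-priority functional group is a ketone (C=O on an internal carbon), so the name ends in -one.
Choose the numbering such that numbering from this end puts the carbonyl group at C-2 rather than C-8.
That gives the carbonyl at C-2.
Assembling the pieces gives nonan-2-one.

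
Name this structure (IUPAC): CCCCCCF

1-fluorohexane

The parent chain contains 6 carbons (hexane).
Choose the numbering such that the substituent locant set {1} is lower than {6} at the first point of difference.
That gives a fluoro group at C-1.
Putting it together: 1-fluorohexane.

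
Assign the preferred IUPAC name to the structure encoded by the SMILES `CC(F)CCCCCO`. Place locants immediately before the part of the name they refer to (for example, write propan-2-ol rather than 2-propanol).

Counting along the main chain through the –OH group gives 7 carbons: the parent is heptane.
The highest-priority functional group is an alcohol (–OH), so the name ends in -ol.
Number the chain so that numbering from this end puts the hydroxyl group at C-1 rather than C-7.
This places the hydroxyl at C-1; a fluoro group at C-6.
Putting it together: 6-fluoroheptan-1-ol.

6-fluoroheptan-1-ol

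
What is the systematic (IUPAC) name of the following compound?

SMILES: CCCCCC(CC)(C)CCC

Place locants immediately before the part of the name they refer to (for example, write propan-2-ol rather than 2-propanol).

The longest carbon chain is 9 atoms: the parent is nonane.
Choose the numbering such that the substituent locant set {4,4} is lower than {6,6} at the first point of difference.
This places an ethyl group at C-4; a methyl group at C-4.
Prefixes are listed alphabetically: ethyl, methyl.
Putting it together: 4-ethyl-4-methylnonane.

4-ethyl-4-methylnonane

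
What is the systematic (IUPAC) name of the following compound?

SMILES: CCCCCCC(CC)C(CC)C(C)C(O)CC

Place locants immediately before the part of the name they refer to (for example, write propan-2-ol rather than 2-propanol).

5,6-diethyl-4-methyldodecan-3-ol

The longest carbon chain that includes the –OH group has 12 carbons, so the parent hydride is dodecane.
The highest-priority functional group is an alcohol (–OH), so the name ends in -ol.
Number the chain so that numbering from this end puts the hydroxyl group at C-3 rather than C-10.
With this numbering: the hydroxyl at C-3; ethyl groups at C-5 and C-6; a methyl group at C-4.
Substituent prefixes are cited in alphabetical order (multiplying prefixes like di-/tri- are ignored for ordering).
The name is 5,6-diethyl-4-methyldodecan-3-ol.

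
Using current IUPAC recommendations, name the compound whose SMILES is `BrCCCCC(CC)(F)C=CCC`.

The longest carbon chain that includes the multiple bond has 9 carbons, so the parent hydride is nonane.
The chain contains a C=C double bond, so the unsaturation ending is -ene.
The numbering direction is chosen so that numbering from this end puts the double bond at C-3 rather than C-6.
This places the double bond between C-3 and C-4; a bromo group at C-9; an ethyl group at C-5; a fluoro group at C-5.
Prefixes are listed alphabetically: bromo, ethyl, fluoro.
Putting it together: 9-bromo-5-ethyl-5-fluoronon-3-ene.

9-bromo-5-ethyl-5-fluoronon-3-ene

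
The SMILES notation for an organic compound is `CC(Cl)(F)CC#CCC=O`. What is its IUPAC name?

Counting along the main chain through the –CHO group and the multiple bond gives 7 carbons: the parent is heptane.
The highest-priority functional group is an aldehyde (terminal –CHO), so the name ends in -al.
The chain contains a C≡C triple bond, so the unsaturation ending is -yne.
Choose the numbering such that the aldehyde carbon is C-1 by definition.
That gives the triple bond between C-3 and C-4; a chloro group at C-6; a fluoro group at C-6.
The substituents are ordered alphabetically, ignoring any di-/tri- multipliers.
Assembling the pieces gives 6-chloro-6-fluorohept-3-ynal.

6-chloro-6-fluorohept-3-ynal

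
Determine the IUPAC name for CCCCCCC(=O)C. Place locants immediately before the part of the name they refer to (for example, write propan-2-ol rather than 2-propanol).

octan-2-one

Counting along the main chain through the carbonyl gives 8 carbons: the parent is octane.
The principal characteristic group is a ketone (C=O on an internal carbon), named with the suffix -one.
Choose the numbering such that numbering from this end puts the carbonyl group at C-2 rather than C-7.
That gives the carbonyl at C-2.
The name is octan-2-one.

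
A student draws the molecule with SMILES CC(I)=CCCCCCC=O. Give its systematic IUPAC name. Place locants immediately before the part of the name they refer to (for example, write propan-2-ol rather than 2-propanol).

The longest carbon chain that includes the –CHO group and the multiple bond has 9 carbons, so the parent hydride is nonane.
The highest-priority functional group is an aldehyde (terminal –CHO), so the name ends in -al.
A C=C double bond in the chain gives the infix -ene-.
Number the chain so that the aldehyde carbon is C-1 by definition.
With this numbering: the double bond between C-7 and C-8; an iodo group at C-8.
Putting it together: 8-iodonon-7-enal.

8-iodonon-7-enal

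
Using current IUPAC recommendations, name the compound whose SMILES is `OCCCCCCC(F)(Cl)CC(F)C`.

7-chloro-7,9-difluorodecan-1-ol

The longest chain bearing the –OH group is 10 carbons long (decane).
An alcohol (–OH) is the principal characteristic group, giving the suffix -ol.
The numbering direction is chosen so that numbering from this end puts the hydroxyl group at C-1 rather than C-10.
With this numbering: the hydroxyl at C-1; a chloro group at C-7; fluoro groups at C-7 and C-9.
The substituents are ordered alphabetically, ignoring any di-/tri- multipliers.
Assembling the pieces gives 7-chloro-7,9-difluorodecan-1-ol.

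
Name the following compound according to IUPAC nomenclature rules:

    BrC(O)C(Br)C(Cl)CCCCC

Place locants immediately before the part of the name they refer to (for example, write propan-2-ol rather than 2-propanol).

1,2-dibromo-3-chlorooctan-1-ol

The longest carbon chain that includes the –OH group has 8 carbons, so the parent hydride is octane.
The principal characteristic group is an alcohol (–OH), named with the suffix -ol.
The numbering direction is chosen so that numbering from this end puts the hydroxyl group at C-1 rather than C-8.
With this numbering: the hydroxyl at C-1; bromo groups at C-1 and C-2; a chloro group at C-3.
Prefixes are listed alphabetically: bromo, chloro.
Assembling the pieces gives 1,2-dibromo-3-chlorooctan-1-ol.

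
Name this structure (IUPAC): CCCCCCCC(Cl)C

2-chlorononane

The longest continuous carbon chain has 9 atoms, so the parent hydride is nonane.
Number the chain so that the substituent locant set {2} is lower than {8} at the first point of difference.
This places a chloro group at C-2.
Putting it together: 2-chlorononane.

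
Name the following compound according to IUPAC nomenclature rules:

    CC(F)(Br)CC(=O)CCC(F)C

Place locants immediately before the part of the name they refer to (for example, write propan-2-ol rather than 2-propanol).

Counting along the main chain through the carbonyl gives 8 carbons: the parent is octane.
The highest-priority functional group is a ketone (C=O on an internal carbon), so the name ends in -one.
Choose the numbering such that numbering from this end puts the carbonyl group at C-4 rather than C-5.
That gives the carbonyl at C-4; a bromo group at C-2; fluoro groups at C-2 and C-7.
Prefixes are listed alphabetically: bromo, fluoro.
Putting it together: 2-bromo-2,7-difluorooctan-4-one.

2-bromo-2,7-difluorooctan-4-one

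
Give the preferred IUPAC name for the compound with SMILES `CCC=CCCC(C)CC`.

7-methylnon-3-ene

The longest carbon chain that includes the multiple bond has 9 carbons, so the parent hydride is nonane.
There is one C=C double bond, indicated by the ending -ene.
Choose the numbering such that numbering from this end puts the double bond at C-3 rather than C-6.
This places the double bond between C-3 and C-4; a methyl group at C-7.
Assembling the pieces gives 7-methylnon-3-ene.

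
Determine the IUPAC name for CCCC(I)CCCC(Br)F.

1-bromo-1-fluoro-5-iodooctane

The parent chain contains 8 carbons (octane).
Choose the numbering such that the substituent locant set {1,1,5} is lower than {4,8,8} at the first point of difference.
That gives a bromo group at C-1; a fluoro group at C-1; an iodo group at C-5.
Substituent prefixes are cited in alphabetical order (multiplying prefixes like di-/tri- are ignored for ordering).
The name is 1-bromo-1-fluoro-5-iodooctane.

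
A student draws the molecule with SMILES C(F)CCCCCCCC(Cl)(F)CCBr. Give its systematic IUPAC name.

The longest continuous carbon chain has 11 atoms, so the parent hydride is undecane.
The numbering direction is chosen so that the substituent locant set {1,3,3,11} is lower than {1,9,9,11} at the first point of difference.
This places a bromo group at C-1; a chloro group at C-3; fluoro groups at C-3 and C-11.
The substituents are ordered alphabetically, ignoring any di-/tri- multipliers.
Putting it together: 1-bromo-3-chloro-3,11-difluoroundecane.

1-bromo-3-chloro-3,11-difluoroundecane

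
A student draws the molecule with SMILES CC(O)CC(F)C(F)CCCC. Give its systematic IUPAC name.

4,5-difluorononan-2-ol

Counting along the main chain through the –OH group gives 9 carbons: the parent is nonane.
An alcohol (–OH) is the principal characteristic group, giving the suffix -ol.
Number the chain so that numbering from this end puts the hydroxyl group at C-2 rather than C-8.
That gives the hydroxyl at C-2; fluoro groups at C-4 and C-5.
The name is 4,5-difluorononan-2-ol.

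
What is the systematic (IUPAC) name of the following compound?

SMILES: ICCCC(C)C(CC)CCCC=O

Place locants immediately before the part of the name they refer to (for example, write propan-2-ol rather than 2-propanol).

Counting along the main chain through the –CHO group gives 9 carbons: the parent is nonane.
An aldehyde (terminal –CHO) is the principal characteristic group, giving the suffix -al.
Number the chain so that the aldehyde carbon is C-1 by definition.
This places an ethyl group at C-5; an iodo group at C-9; a methyl group at C-6.
The substituents are ordered alphabetically, ignoring any di-/tri- multipliers.
The name is 5-ethyl-9-iodo-6-methylnonanal.

5-ethyl-9-iodo-6-methylnonanal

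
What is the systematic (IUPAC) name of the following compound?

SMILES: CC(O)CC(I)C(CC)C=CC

The longest chain bearing the –OH group and the multiple bond is 8 carbons long (octane).
The principal characteristic group is an alcohol (–OH), named with the suffix -ol.
The chain contains a C=C double bond, so the unsaturation ending is -ene.
Choose the numbering such that numbering from this end puts the hydroxyl group at C-2 rather than C-7.
This places the hydroxyl at C-2; the double bond between C-6 and C-7; an ethyl group at C-5; an iodo group at C-4.
Substituent prefixes are cited in alphabetical order (multiplying prefixes like di-/tri- are ignored for ordering).
Putting it together: 5-ethyl-4-iodooct-6-en-2-ol.

5-ethyl-4-iodooct-6-en-2-ol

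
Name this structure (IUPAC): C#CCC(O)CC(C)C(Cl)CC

The longest chain bearing the –OH group and the multiple bond is 9 carbons long (nonane).
The highest-priority functional group is an alcohol (–OH), so the name ends in -ol.
There is one C≡C triple bond, indicated by the ending -yne.
Number the chain so that numbering from this end puts the hydroxyl group at C-4 rather than C-6.
That gives the hydroxyl at C-4; the triple bond between C-1 and C-2; a chloro group at C-7; a methyl group at C-6.
Substituent prefixes are cited in alphabetical order (multiplying prefixes like di-/tri- are ignored for ordering).
Putting it together: 7-chloro-6-methylnon-1-yn-4-ol.

7-chloro-6-methylnon-1-yn-4-ol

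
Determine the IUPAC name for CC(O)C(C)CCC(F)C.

The longest chain bearing the –OH group is 7 carbons long (heptane).
The principal characteristic group is an alcohol (–OH), named with the suffix -ol.
Number the chain so that numbering from this end puts the hydroxyl group at C-2 rather than C-6.
This places the hydroxyl at C-2; a fluoro group at C-6; a methyl group at C-3.
Prefixes are listed alphabetically: fluoro, methyl.
The name is 6-fluoro-3-methylheptan-2-ol.

6-fluoro-3-methylheptan-2-ol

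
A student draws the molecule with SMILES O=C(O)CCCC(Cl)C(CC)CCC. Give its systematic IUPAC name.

The longest carbon chain that includes the –COOH group has 9 carbons, so the parent hydride is nonane.
The principal characteristic group is a carboxylic acid (terminal –COOH), named with the suffix -oic acid.
Number the chain so that the carboxylic acid carbon is C-1 by definition.
This places a chloro group at C-5; an ethyl group at C-6.
Prefixes are listed alphabetically: chloro, ethyl.
The name is 5-chloro-6-ethylnonanoic acid.

5-chloro-6-ethylnonanoic acid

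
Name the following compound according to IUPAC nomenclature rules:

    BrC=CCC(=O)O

The longest chain bearing the –COOH group and the multiple bond is 4 carbons long (butane).
The principal characteristic group is a carboxylic acid (terminal –COOH), named with the suffix -oic acid.
The chain contains a C=C double bond, so the unsaturation ending is -ene.
The numbering direction is chosen so that the carboxylic acid carbon is C-1 by definition.
With this numbering: the double bond between C-3 and C-4; a bromo group at C-4.
The name is 4-bromobut-3-enoic acid.

4-bromobut-3-enoic acid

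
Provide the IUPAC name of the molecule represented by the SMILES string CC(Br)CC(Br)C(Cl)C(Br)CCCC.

The longest carbon chain is 10 atoms: the parent is decane.
Choose the numbering such that the substituent locant set {2,4,5,6} is lower than {5,6,7,9} at the first point of difference.
With this numbering: bromo groups at C-2 and C-4 and C-6; a chloro group at C-5.
Substituent prefixes are cited in alphabetical order (multiplying prefixes like di-/tri- are ignored for ordering).
Putting it together: 2,4,6-tribromo-5-chlorodecane.

2,4,6-tribromo-5-chlorodecane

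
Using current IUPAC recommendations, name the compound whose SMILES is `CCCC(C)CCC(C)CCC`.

4,7-dimethyldecane

The longest carbon chain is 10 atoms: the parent is decane.
Numbering from either end gives identical locants here.
That gives methyl groups at C-4 and C-7.
The name is 4,7-dimethyldecane.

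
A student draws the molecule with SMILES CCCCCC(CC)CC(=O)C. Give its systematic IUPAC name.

Counting along the main chain through the carbonyl gives 9 carbons: the parent is nonane.
The highest-priority functional group is a ketone (C=O on an internal carbon), so the name ends in -one.
Number the chain so that numbering from this end puts the carbonyl group at C-2 rather than C-8.
That gives the carbonyl at C-2; an ethyl group at C-4.
Putting it together: 4-ethylnonan-2-one.

4-ethylnonan-2-one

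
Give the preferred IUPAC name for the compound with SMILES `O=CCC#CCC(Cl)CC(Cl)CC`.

6,8-dichlorodec-3-ynal

Counting along the main chain through the –CHO group and the multiple bond gives 10 carbons: the parent is decane.
An aldehyde (terminal –CHO) is the principal characteristic group, giving the suffix -al.
There is one C≡C triple bond, indicated by the ending -yne.
The numbering direction is chosen so that the aldehyde carbon is C-1 by definition.
This places the triple bond between C-3 and C-4; chloro groups at C-6 and C-8.
Putting it together: 6,8-dichlorodec-3-ynal.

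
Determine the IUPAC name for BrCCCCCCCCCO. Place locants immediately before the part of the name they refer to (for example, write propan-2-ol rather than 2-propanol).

9-bromononan-1-ol

The longest chain bearing the –OH group is 9 carbons long (nonane).
The principal characteristic group is an alcohol (–OH), named with the suffix -ol.
Choose the numbering such that numbering from this end puts the hydroxyl group at C-1 rather than C-9.
With this numbering: the hydroxyl at C-1; a bromo group at C-9.
The name is 9-bromononan-1-ol.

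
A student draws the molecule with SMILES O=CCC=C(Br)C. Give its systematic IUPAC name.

The longest carbon chain that includes the –CHO group and the multiple bond has 5 carbons, so the parent hydride is pentane.
An aldehyde (terminal –CHO) is the principal characteristic group, giving the suffix -al.
There is one C=C double bond, indicated by the ending -ene.
Number the chain so that the aldehyde carbon is C-1 by definition.
That gives the double bond between C-3 and C-4; a bromo group at C-4.
Assembling the pieces gives 4-bromopent-3-enal.

4-bromopent-3-enal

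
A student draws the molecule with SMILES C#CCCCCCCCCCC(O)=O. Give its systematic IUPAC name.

The longest carbon chain that includes the –COOH group and the multiple bond has 12 carbons, so the parent hydride is dodecane.
The principal characteristic group is a carboxylic acid (terminal –COOH), named with the suffix -oic acid.
The chain contains a C≡C triple bond, so the unsaturation ending is -yne.
The numbering direction is chosen so that the carboxylic acid carbon is C-1 by definition.
This places the triple bond between C-11 and C-12.
Putting it together: dodec-11-ynoic acid.

dodec-11-ynoic acid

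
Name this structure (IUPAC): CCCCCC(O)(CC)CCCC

The longest carbon chain that includes the –OH group has 10 carbons, so the parent hydride is decane.
The highest-priority functional group is an alcohol (–OH), so the name ends in -ol.
The numbering direction is chosen so that numbering from this end puts the hydroxyl group at C-5 rather than C-6.
This places the hydroxyl at C-5; an ethyl group at C-5.
Putting it together: 5-ethyldecan-5-ol.

5-ethyldecan-5-ol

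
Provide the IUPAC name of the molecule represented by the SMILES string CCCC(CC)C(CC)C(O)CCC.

Counting along the main chain through the –OH group gives 9 carbons: the parent is nonane.
An alcohol (–OH) is the principal characteristic group, giving the suffix -ol.
The numbering direction is chosen so that numbering from this end puts the hydroxyl group at C-4 rather than C-6.
With this numbering: the hydroxyl at C-4; ethyl groups at C-5 and C-6.
The name is 5,6-diethylnonan-4-ol.

5,6-diethylnonan-4-ol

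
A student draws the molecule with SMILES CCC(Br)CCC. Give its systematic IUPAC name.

The longest carbon chain is 6 atoms: the parent is hexane.
Number the chain so that the substituent locant set {3} is lower than {4} at the first point of difference.
This places a bromo group at C-3.
Assembling the pieces gives 3-bromohexane.

3-bromohexane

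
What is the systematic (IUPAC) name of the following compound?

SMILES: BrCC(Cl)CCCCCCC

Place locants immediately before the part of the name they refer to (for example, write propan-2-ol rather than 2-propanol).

1-bromo-2-chlorononane

The longest carbon chain is 9 atoms: the parent is nonane.
The numbering direction is chosen so that the substituent locant set {1,2} is lower than {8,9} at the first point of difference.
This places a bromo group at C-1; a chloro group at C-2.
Prefixes are listed alphabetically: bromo, chloro.
The name is 1-bromo-2-chlorononane.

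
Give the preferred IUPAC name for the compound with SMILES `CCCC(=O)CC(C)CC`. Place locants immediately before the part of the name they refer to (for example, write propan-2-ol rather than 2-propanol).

6-methyloctan-4-one

The longest chain bearing the carbonyl is 8 carbons long (octane).
A ketone (C=O on an internal carbon) is the principal characteristic group, giving the suffix -one.
Number the chain so that numbering from this end puts the carbonyl group at C-4 rather than C-5.
This places the carbonyl at C-4; a methyl group at C-6.
Putting it together: 6-methyloctan-4-one.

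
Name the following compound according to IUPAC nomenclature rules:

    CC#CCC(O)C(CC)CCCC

The longest chain bearing the –OH group and the multiple bond is 10 carbons long (decane).
The highest-priority functional group is an alcohol (–OH), so the name ends in -ol.
There is one C≡C triple bond, indicated by the ending -yne.
The numbering direction is chosen so that numbering from this end puts the hydroxyl group at C-5 rather than C-6.
With this numbering: the hydroxyl at C-5; the triple bond between C-2 and C-3; an ethyl group at C-6.
The name is 6-ethyldec-2-yn-5-ol.

6-ethyldec-2-yn-5-ol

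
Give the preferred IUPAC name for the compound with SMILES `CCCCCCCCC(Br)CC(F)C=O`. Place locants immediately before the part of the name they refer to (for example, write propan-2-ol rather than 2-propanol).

Counting along the main chain through the –CHO group gives 12 carbons: the parent is dodecane.
An aldehyde (terminal –CHO) is the principal characteristic group, giving the suffix -al.
The numbering direction is chosen so that the aldehyde carbon is C-1 by definition.
This places a bromo group at C-4; a fluoro group at C-2.
Substituent prefixes are cited in alphabetical order (multiplying prefixes like di-/tri- are ignored for ordering).
Putting it together: 4-bromo-2-fluorododecanal.

4-bromo-2-fluorododecanal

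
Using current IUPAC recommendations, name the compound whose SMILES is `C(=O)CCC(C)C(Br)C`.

5-bromo-4-methylhexanal

The longest carbon chain that includes the –CHO group has 6 carbons, so the parent hydride is hexane.
An aldehyde (terminal –CHO) is the principal characteristic group, giving the suffix -al.
The numbering direction is chosen so that the aldehyde carbon is C-1 by definition.
With this numbering: a bromo group at C-5; a methyl group at C-4.
Prefixes are listed alphabetically: bromo, methyl.
Putting it together: 5-bromo-4-methylhexanal.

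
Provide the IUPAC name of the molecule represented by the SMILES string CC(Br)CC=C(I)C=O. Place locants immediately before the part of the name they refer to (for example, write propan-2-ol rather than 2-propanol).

Counting along the main chain through the –CHO group and the multiple bond gives 6 carbons: the parent is hexane.
The highest-priority functional group is an aldehyde (terminal –CHO), so the name ends in -al.
A C=C double bond in the chain gives the infix -ene-.
Choose the numbering such that the aldehyde carbon is C-1 by definition.
That gives the double bond between C-2 and C-3; a bromo group at C-5; an iodo group at C-2.
Prefixes are listed alphabetically: bromo, iodo.
Assembling the pieces gives 5-bromo-2-iodohex-2-enal.

5-bromo-2-iodohex-2-enal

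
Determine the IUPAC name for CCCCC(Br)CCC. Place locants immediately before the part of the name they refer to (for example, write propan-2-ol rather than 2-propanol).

The parent chain contains 8 carbons (octane).
Number the chain so that the substituent locant set {4} is lower than {5} at the first point of difference.
With this numbering: a bromo group at C-4.
Assembling the pieces gives 4-bromooctane.

4-bromooctane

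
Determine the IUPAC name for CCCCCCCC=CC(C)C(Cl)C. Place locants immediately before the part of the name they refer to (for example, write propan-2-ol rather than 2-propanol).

2-chloro-3-methyldodec-4-ene

The longest carbon chain that includes the multiple bond has 12 carbons, so the parent hydride is dodecane.
There is one C=C double bond, indicated by the ending -ene.
Choose the numbering such that numbering from this end puts the double bond at C-4 rather than C-8.
That gives the double bond between C-4 and C-5; a chloro group at C-2; a methyl group at C-3.
The substituents are ordered alphabetically, ignoring any di-/tri- multipliers.
Putting it together: 2-chloro-3-methyldodec-4-ene.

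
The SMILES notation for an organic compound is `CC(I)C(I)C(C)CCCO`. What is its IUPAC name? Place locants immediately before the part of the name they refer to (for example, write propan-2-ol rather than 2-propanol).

The longest chain bearing the –OH group is 7 carbons long (heptane).
The principal characteristic group is an alcohol (–OH), named with the suffix -ol.
Number the chain so that numbering from this end puts the hydroxyl group at C-1 rather than C-7.
That gives the hydroxyl at C-1; iodo groups at C-5 and C-6; a methyl group at C-4.
Prefixes are listed alphabetically: iodo, methyl.
The name is 5,6-diiodo-4-methylheptan-1-ol.

5,6-diiodo-4-methylheptan-1-ol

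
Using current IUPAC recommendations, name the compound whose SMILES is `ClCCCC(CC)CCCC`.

The longest carbon chain is 8 atoms: the parent is octane.
Choose the numbering such that the substituent locant set {1,4} is lower than {5,8} at the first point of difference.
With this numbering: a chloro group at C-1; an ethyl group at C-4.
Substituent prefixes are cited in alphabetical order (multiplying prefixes like di-/tri- are ignored for ordering).
The name is 1-chloro-4-ethyloctane.

1-chloro-4-ethyloctane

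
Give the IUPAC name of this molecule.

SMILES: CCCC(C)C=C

Counting along the main chain through the multiple bond gives 6 carbons: the parent is hexane.
The chain contains a C=C double bond, so the unsaturation ending is -ene.
The numbering direction is chosen so that numbering from this end puts the double bond at C-1 rather than C-5.
With this numbering: the double bond between C-1 and C-2; a methyl group at C-3.
The name is 3-methylhex-1-ene.

3-methylhex-1-ene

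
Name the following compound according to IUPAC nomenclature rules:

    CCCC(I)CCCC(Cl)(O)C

The longest carbon chain that includes the –OH group has 9 carbons, so the parent hydride is nonane.
An alcohol (–OH) is the principal characteristic group, giving the suffix -ol.
The numbering direction is chosen so that numbering from this end puts the hydroxyl group at C-2 rather than C-8.
With this numbering: the hydroxyl at C-2; a chloro group at C-2; an iodo group at C-6.
Prefixes are listed alphabetically: chloro, iodo.
The name is 2-chloro-6-iodononan-2-ol.

2-chloro-6-iodononan-2-ol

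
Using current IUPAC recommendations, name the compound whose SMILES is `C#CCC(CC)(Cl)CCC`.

The longest carbon chain that includes the multiple bond has 7 carbons, so the parent hydride is heptane.
A C≡C triple bond in the chain gives the infix -yne-.
The numbering direction is chosen so that numbering from this end puts the triple bond at C-1 rather than C-6.
This places the triple bond between C-1 and C-2; a chloro group at C-4; an ethyl group at C-4.
The substituents are ordered alphabetically, ignoring any di-/tri- multipliers.
Putting it together: 4-chloro-4-ethylhept-1-yne.

4-chloro-4-ethylhept-1-yne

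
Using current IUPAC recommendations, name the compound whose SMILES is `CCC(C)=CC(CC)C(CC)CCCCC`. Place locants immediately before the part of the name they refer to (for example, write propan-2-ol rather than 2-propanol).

5,6-diethyl-3-methylundec-3-ene

Counting along the main chain through the multiple bond gives 11 carbons: the parent is undecane.
The chain contains a C=C double bond, so the unsaturation ending is -ene.
The numbering direction is chosen so that numbering from this end puts the double bond at C-3 rather than C-8.
That gives the double bond between C-3 and C-4; ethyl groups at C-5 and C-6; a methyl group at C-3.
Substituent prefixes are cited in alphabetical order (multiplying prefixes like di-/tri- are ignored for ordering).
Putting it together: 5,6-diethyl-3-methylundec-3-ene.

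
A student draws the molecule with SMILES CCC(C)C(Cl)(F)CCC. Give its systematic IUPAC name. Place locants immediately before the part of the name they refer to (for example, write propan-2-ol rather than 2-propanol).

The parent chain contains 7 carbons (heptane).
The numbering direction is chosen so that the substituent locant set {3,4,4} is lower than {4,4,5} at the first point of difference.
With this numbering: a chloro group at C-4; a fluoro group at C-4; a methyl group at C-3.
Prefixes are listed alphabetically: chloro, fluoro, methyl.
The name is 4-chloro-4-fluoro-3-methylheptane.

4-chloro-4-fluoro-3-methylheptane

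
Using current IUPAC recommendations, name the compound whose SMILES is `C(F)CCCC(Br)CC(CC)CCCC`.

5-bromo-7-ethyl-1-fluoroundecane

The longest carbon chain is 11 atoms: the parent is undecane.
Choose the numbering such that the substituent locant set {1,5,7} is lower than {5,7,11} at the first point of difference.
That gives a bromo group at C-5; an ethyl group at C-7; a fluoro group at C-1.
Substituent prefixes are cited in alphabetical order (multiplying prefixes like di-/tri- are ignored for ordering).
The name is 5-bromo-7-ethyl-1-fluoroundecane.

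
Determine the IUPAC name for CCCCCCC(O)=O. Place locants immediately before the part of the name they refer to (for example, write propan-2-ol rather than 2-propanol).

heptanoic acid

The longest chain bearing the –COOH group is 7 carbons long (heptane).
A carboxylic acid (terminal –COOH) is the principal characteristic group, giving the suffix -oic acid.
Choose the numbering such that the carboxylic acid carbon is C-1 by definition.
Putting it together: heptanoic acid.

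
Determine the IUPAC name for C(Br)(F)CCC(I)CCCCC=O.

9-bromo-9-fluoro-6-iodononanal

The longest carbon chain that includes the –CHO group has 9 carbons, so the parent hydride is nonane.
The highest-priority functional group is an aldehyde (terminal –CHO), so the name ends in -al.
Choose the numbering such that the aldehyde carbon is C-1 by definition.
This places a bromo group at C-9; a fluoro group at C-9; an iodo group at C-6.
Substituent prefixes are cited in alphabetical order (multiplying prefixes like di-/tri- are ignored for ordering).
The name is 9-bromo-9-fluoro-6-iodononanal.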